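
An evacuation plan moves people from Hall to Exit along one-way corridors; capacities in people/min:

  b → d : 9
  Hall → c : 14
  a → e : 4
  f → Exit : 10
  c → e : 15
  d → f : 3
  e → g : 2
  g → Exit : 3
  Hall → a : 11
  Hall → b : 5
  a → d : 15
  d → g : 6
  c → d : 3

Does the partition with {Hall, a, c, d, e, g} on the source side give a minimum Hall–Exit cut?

Given cut capacity: 5 + 3 + 3 = 11.
Augment Hall→a→d→f→Exit: bottleneck 3, flow now 3.
Augment Hall→a→d→g→Exit: bottleneck 3, flow now 6.
No augmenting path remains; maximum flow = 6.
In the residual graph, reachable from Hall: {Hall, a, b, c, d, e, g}.
Min-cut edges: d→f (3), g→Exit (3); capacity 3 + 3 = 6.
Cut capacity 11 exceeds the max flow 6, so it is not minimum.

No — its capacity is 11, but the minimum cut has capacity 6.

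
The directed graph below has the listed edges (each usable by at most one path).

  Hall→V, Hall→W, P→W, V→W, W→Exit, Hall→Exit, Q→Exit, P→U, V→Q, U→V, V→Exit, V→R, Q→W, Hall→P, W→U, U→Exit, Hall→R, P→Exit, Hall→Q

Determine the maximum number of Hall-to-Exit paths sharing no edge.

Assign every edge capacity 1; by Menger, the answer equals the max flow.
Path Hall→Exit (+1); total 1.
Path Hall→P→Exit (+1); total 2.
Path Hall→Q→Exit (+1); total 3.
Path Hall→V→Exit (+1); total 4.
Path Hall→W→Exit (+1); total 5.
No residual Hall→Exit path; max flow = 5.
Certifying cut of size 5: {Hall→Exit, Hall→P, Hall→Q, Hall→V, Hall→W}.

5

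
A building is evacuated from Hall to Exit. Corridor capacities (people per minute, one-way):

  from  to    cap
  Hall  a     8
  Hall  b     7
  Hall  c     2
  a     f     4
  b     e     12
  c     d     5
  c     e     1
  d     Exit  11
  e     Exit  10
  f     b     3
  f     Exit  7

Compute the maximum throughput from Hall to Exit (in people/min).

Augment Hall→a→f→Exit: bottleneck 4, flow now 4.
Augment Hall→b→e→Exit: bottleneck 7, flow now 11.
Augment Hall→c→d→Exit: bottleneck 2, flow now 13.
No augmenting path remains; maximum flow = 13.
In the residual graph, reachable from Hall: {Hall, a}.
Min-cut edges: Hall→b (7), Hall→c (2), a→f (4); capacity 7 + 2 + 4 = 13.
This cut is saturated, so no flow can exceed 13.

13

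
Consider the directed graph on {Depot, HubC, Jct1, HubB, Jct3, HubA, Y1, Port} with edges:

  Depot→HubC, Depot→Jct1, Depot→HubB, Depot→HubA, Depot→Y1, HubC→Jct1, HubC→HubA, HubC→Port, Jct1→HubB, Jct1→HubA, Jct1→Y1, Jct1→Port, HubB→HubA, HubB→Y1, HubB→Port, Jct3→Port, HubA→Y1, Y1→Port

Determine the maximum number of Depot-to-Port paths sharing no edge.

4

Assign every edge capacity 1; by Menger, the answer equals the max flow.
Path Depot→HubC→Port (+1); total 1.
Path Depot→Jct1→Port (+1); total 2.
Path Depot→HubB→Port (+1); total 3.
Path Depot→Y1→Port (+1); total 4.
No residual Depot→Port path; max flow = 4.
Certifying cut of size 4: {Depot→HubB, Depot→HubC, Depot→Jct1, Y1→Port}.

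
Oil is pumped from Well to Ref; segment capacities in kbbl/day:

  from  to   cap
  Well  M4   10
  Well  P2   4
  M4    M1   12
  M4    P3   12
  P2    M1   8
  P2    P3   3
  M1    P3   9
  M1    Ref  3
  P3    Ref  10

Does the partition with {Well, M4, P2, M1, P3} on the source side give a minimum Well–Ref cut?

Given cut capacity: 3 + 10 = 13.
Augment Well→M4→M1→Ref: bottleneck 3, flow now 3.
Augment Well→M4→P3→Ref: bottleneck 7, flow now 10.
Augment Well→P2→P3→Ref: bottleneck 3, flow now 13.
No augmenting path remains; maximum flow = 13.
Cut capacity 13 equals the max flow, so it is a minimum cut.

Yes — it is a minimum cut (capacity 13).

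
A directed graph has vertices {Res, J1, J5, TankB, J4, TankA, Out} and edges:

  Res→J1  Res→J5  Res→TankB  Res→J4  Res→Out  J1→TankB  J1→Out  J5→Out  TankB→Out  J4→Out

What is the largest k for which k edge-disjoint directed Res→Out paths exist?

Assign every edge capacity 1; by Menger, the answer equals the max flow.
Path Res→Out (+1); total 1.
Path Res→J1→Out (+1); total 2.
Path Res→J5→Out (+1); total 3.
Path Res→TankB→Out (+1); total 4.
Path Res→J4→Out (+1); total 5.
No residual Res→Out path; max flow = 5.
Certifying cut of size 5: {Res→J1, Res→J4, Res→J5, Res→Out, Res→TankB}.

5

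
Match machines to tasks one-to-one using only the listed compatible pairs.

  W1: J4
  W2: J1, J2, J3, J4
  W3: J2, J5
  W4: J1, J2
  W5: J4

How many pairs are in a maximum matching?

4

Unit-capacity flow: source→left, listed edges, right→sink; max matching = max flow.
Augmenting path W1→J4 (+1); matched 1.
Augmenting path W2→J1 (+1); matched 2.
Augmenting path W3→J2 (+1); matched 3.
Augmenting path W4→J1→W2→J3 (+1); matched 4.
No augmenting path remains; maximum matching = 4.
König certificate: {W2, W3, W4, J4} is a vertex cover of size 4 (every listed pair touches it), so no matching can be larger.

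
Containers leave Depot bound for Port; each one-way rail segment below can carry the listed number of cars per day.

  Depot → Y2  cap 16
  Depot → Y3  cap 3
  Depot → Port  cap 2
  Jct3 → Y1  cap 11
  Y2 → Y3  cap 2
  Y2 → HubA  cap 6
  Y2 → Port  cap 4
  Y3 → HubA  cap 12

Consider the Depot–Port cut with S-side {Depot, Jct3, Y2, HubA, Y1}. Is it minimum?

Given cut capacity: 3 + 2 + 2 + 4 = 11.
Augment Depot→Port: bottleneck 2, flow now 2.
Augment Depot→Y2→Port: bottleneck 4, flow now 6.
No augmenting path remains; maximum flow = 6.
In the residual graph, reachable from Depot: {Depot, Y2, Y3, HubA}.
Min-cut edges: Depot→Port (2), Y2→Port (4); capacity 2 + 4 = 6.
Cut capacity 11 exceeds the max flow 6, so it is not minimum.

No — its capacity is 11, but the minimum cut has capacity 6.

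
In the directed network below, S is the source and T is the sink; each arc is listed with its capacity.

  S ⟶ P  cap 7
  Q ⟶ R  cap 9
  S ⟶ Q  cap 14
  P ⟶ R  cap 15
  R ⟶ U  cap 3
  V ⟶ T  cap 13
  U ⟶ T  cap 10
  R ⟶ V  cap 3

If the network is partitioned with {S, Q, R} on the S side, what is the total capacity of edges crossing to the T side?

Edges leaving {S, Q, R}: S→P (7), R→U (3), R→V (3).
Cut capacity = 7 + 3 + 3 = 13.

13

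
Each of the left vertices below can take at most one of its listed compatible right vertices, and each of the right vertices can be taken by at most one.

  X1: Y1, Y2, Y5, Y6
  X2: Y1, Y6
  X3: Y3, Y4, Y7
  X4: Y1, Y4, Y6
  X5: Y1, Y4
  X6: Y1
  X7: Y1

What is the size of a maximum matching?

Unit-capacity flow: source→left, listed edges, right→sink; max matching = max flow.
Augmenting path X1→Y1 (+1); matched 1.
Augmenting path X2→Y6 (+1); matched 2.
Augmenting path X3→Y3 (+1); matched 3.
Augmenting path X4→Y4 (+1); matched 4.
Augmenting path X5→Y1→X1→Y2 (+1); matched 5.
No augmenting path remains; maximum matching = 5.
König certificate: {X1, X3, Y1, Y4, Y6} is a vertex cover of size 5 (every listed pair touches it), so no matching can be larger.

5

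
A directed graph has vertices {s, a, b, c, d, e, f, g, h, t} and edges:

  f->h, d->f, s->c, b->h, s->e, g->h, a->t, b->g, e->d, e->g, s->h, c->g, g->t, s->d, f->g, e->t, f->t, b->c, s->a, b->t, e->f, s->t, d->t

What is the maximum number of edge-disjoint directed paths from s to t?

Assign every edge capacity 1; by Menger, the answer equals the max flow.
Path s→t (+1); total 1.
Path s→a→t (+1); total 2.
Path s→d→t (+1); total 3.
Path s→e→t (+1); total 4.
Path s→c→g→t (+1); total 5.
No residual s→t path; max flow = 5.
Certifying cut of size 5: {s→a, s→c, s→d, s→e, s→t}.

5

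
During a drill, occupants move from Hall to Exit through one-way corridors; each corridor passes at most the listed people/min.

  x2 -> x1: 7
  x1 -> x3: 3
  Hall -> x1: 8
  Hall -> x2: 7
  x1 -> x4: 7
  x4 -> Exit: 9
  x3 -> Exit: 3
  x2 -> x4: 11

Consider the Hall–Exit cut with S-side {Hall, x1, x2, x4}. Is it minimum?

Yes — it is a minimum cut (capacity 12).

Given cut capacity: 3 + 9 = 12.
Augment Hall→x1→x3→Exit: bottleneck 3, flow now 3.
Augment Hall→x1→x4→Exit: bottleneck 5, flow now 8.
Augment Hall→x2→x4→Exit: bottleneck 4, flow now 12.
No augmenting path remains; maximum flow = 12.
Cut capacity 12 equals the max flow, so it is a minimum cut.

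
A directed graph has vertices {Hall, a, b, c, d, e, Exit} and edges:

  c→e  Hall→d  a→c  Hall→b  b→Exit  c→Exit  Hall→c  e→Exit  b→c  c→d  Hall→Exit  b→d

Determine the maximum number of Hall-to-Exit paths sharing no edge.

Assign every edge capacity 1; by Menger, the answer equals the max flow.
Path Hall→Exit (+1); total 1.
Path Hall→b→Exit (+1); total 2.
Path Hall→c→Exit (+1); total 3.
No residual Hall→Exit path; max flow = 3.
Certifying cut of size 3: {Hall→Exit, Hall→b, Hall→c}.

3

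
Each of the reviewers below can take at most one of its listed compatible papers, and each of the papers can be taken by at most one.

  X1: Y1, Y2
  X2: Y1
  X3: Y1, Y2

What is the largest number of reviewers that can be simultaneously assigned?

Unit-capacity flow: source→left, listed edges, right→sink; max matching = max flow.
Augmenting path X1→Y1 (+1); matched 1.
Augmenting path X3→Y2 (+1); matched 2.
No augmenting path remains; maximum matching = 2.
König certificate: {Y1, Y2} is a vertex cover of size 2 (every listed pair touches it), so no matching can be larger.

2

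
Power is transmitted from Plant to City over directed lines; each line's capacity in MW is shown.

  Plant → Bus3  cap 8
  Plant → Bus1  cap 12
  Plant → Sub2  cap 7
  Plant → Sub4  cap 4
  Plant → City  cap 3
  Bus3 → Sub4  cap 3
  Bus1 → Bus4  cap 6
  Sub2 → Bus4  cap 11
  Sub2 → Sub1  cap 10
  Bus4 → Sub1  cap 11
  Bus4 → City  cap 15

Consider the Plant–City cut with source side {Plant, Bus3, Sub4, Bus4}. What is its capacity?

48

Edges leaving {Plant, Bus3, Sub4, Bus4}: Plant→Bus1 (12), Plant→Sub2 (7), Plant→City (3), Bus4→Sub1 (11), Bus4→City (15).
Cut capacity = 12 + 7 + 3 + 11 + 15 = 48.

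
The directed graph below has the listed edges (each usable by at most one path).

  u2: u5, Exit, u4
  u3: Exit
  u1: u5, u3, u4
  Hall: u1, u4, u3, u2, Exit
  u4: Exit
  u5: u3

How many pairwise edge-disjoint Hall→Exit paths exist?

Assign every edge capacity 1; by Menger, the answer equals the max flow.
Path Hall→Exit (+1); total 1.
Path Hall→u2→Exit (+1); total 2.
Path Hall→u3→Exit (+1); total 3.
Path Hall→u4→Exit (+1); total 4.
No residual Hall→Exit path; max flow = 4.
Certifying cut of size 4: {Hall→Exit, Hall→u2, u3→Exit, u4→Exit}.

4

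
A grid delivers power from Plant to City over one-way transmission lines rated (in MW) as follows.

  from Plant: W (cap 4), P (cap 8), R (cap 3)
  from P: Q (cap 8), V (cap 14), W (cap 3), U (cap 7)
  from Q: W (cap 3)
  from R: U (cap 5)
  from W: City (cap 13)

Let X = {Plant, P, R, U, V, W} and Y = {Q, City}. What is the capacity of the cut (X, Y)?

Edges leaving {Plant, P, R, U, V, W}: P→Q (8), W→City (13).
Cut capacity = 8 + 13 = 21.

21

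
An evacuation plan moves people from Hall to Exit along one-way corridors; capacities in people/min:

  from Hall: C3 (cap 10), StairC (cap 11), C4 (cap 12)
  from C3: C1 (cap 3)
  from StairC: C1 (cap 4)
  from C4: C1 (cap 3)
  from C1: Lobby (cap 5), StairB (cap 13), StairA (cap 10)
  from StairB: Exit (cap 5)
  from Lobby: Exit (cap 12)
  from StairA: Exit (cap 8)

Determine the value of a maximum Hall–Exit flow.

Augment Hall→C3→C1→StairB→Exit: bottleneck 3, flow now 3.
Augment Hall→StairC→C1→StairB→Exit: bottleneck 2, flow now 5.
Augment Hall→StairC→C1→Lobby→Exit: bottleneck 2, flow now 7.
Augment Hall→C4→C1→Lobby→Exit: bottleneck 3, flow now 10.
No augmenting path remains; maximum flow = 10.
In the residual graph, reachable from Hall: {Hall, C3, StairC, C4}.
Min-cut edges: C3→C1 (3), StairC→C1 (4), C4→C1 (3); capacity 3 + 4 + 3 = 10.
This cut is saturated, so no flow can exceed 10.

10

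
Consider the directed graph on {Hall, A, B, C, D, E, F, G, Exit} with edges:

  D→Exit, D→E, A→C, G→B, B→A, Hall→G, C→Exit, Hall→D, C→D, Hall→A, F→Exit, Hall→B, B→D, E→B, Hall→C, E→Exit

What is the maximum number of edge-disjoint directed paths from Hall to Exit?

3

Assign every edge capacity 1; by Menger, the answer equals the max flow.
Path Hall→C→Exit (+1); total 1.
Path Hall→D→Exit (+1); total 2.
Path Hall→B→D→E→Exit (+1); total 3.
No residual Hall→Exit path; max flow = 3.
Certifying cut of size 3: {C→Exit, D→E, D→Exit}.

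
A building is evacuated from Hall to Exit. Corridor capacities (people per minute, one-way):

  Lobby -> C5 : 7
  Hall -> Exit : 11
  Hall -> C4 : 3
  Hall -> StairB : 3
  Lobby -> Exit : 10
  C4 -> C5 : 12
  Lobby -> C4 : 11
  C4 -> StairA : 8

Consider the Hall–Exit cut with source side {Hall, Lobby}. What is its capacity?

Edges leaving {Hall, Lobby}: Hall→StairB (3), Hall→C4 (3), Hall→Exit (11), Lobby→C4 (11), Lobby→C5 (7), Lobby→Exit (10).
Cut capacity = 3 + 3 + 11 + 11 + 7 + 10 = 45.

45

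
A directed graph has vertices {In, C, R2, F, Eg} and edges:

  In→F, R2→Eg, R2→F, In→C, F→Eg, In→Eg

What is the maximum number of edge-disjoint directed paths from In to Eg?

2

Assign every edge capacity 1; by Menger, the answer equals the max flow.
Path In→Eg (+1); total 1.
Path In→F→Eg (+1); total 2.
No residual In→Eg path; max flow = 2.
Certifying cut of size 2: {In→Eg, In→F}.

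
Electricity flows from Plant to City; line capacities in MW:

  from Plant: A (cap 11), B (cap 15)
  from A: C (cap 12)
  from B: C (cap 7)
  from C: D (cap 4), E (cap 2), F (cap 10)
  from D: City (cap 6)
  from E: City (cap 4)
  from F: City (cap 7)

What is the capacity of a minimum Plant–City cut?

13

Augment Plant→A→C→D→City: bottleneck 4, flow now 4.
Augment Plant→A→C→E→City: bottleneck 2, flow now 6.
Augment Plant→A→C→F→City: bottleneck 5, flow now 11.
Augment Plant→B→C→F→City: bottleneck 2, flow now 13.
No augmenting path remains; maximum flow = 13.
By max-flow min-cut, the minimum cut capacity equals the max flow.
In the residual graph, reachable from Plant: {Plant, A, B, C, F}.
Min-cut edges: C→D (4), C→E (2), F→City (7); capacity 4 + 2 + 7 = 13.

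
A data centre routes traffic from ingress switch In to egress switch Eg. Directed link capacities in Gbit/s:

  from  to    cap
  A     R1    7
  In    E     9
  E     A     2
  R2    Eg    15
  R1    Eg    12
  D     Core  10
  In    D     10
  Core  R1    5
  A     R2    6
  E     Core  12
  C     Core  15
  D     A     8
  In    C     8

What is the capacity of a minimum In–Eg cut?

Augment In→D→Core→R1→Eg: bottleneck 5, flow now 5.
Augment In→D→A→R2→Eg: bottleneck 5, flow now 10.
Augment In→E→A→R2→Eg: bottleneck 1, flow now 11.
Augment In→E→A→R1→Eg: bottleneck 1, flow now 12.
Augment In→E→Core→D→A→R1→Eg: bottleneck 3, flow now 15. (uses reverse residual edge)
No augmenting path remains; maximum flow = 15.
By max-flow min-cut, the minimum cut capacity equals the max flow.
In the residual graph, reachable from In: {In, D, E, C, Core}.
Min-cut edges: D→A (8), E→A (2), Core→R1 (5); capacity 8 + 2 + 5 = 15.

15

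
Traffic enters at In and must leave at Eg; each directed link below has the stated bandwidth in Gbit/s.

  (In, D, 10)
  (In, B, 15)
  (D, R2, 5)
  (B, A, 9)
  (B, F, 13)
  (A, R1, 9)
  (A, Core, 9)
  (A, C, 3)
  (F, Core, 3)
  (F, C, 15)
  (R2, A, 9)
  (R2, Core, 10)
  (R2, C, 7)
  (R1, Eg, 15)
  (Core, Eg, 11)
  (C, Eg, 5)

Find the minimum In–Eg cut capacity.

Augment In→D→R2→Core→Eg: bottleneck 5, flow now 5.
Augment In→B→A→R1→Eg: bottleneck 9, flow now 14.
Augment In→B→F→Core→Eg: bottleneck 3, flow now 17.
Augment In→B→F→C→Eg: bottleneck 3, flow now 20.
No augmenting path remains; maximum flow = 20.
By max-flow min-cut, the minimum cut capacity equals the max flow.
In the residual graph, reachable from In: {In, D}.
Min-cut edges: In→B (15), D→R2 (5); capacity 15 + 5 = 20.

20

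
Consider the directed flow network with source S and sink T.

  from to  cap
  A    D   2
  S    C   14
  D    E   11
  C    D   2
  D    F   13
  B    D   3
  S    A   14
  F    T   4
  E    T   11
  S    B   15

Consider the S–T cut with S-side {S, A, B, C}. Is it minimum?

Yes — it is a minimum cut (capacity 7).

Given cut capacity: 2 + 3 + 2 = 7.
Augment S→A→D→E→T: bottleneck 2, flow now 2.
Augment S→B→D→E→T: bottleneck 3, flow now 5.
Augment S→C→D→E→T: bottleneck 2, flow now 7.
No augmenting path remains; maximum flow = 7.
Cut capacity 7 equals the max flow, so it is a minimum cut.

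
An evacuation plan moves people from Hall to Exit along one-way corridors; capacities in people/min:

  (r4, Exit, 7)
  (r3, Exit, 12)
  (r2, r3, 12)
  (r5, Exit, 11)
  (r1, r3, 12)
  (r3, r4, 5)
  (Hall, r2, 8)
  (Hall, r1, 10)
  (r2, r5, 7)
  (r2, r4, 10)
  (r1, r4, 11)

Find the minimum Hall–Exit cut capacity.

Augment Hall→r1→r3→Exit: bottleneck 10, flow now 10.
Augment Hall→r2→r3→Exit: bottleneck 2, flow now 12.
Augment Hall→r2→r4→Exit: bottleneck 6, flow now 18.
No augmenting path remains; maximum flow = 18.
By max-flow min-cut, the minimum cut capacity equals the max flow.
In the residual graph, reachable from Hall: {Hall}.
Min-cut edges: Hall→r1 (10), Hall→r2 (8); capacity 10 + 8 = 18.

18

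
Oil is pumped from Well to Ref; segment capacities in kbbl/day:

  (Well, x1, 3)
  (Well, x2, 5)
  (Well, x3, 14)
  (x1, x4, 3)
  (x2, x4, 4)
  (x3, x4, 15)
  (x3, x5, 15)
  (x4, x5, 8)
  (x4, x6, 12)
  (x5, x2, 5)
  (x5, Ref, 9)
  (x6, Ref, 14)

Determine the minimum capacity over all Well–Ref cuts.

21

Augment Well→x3→x5→Ref: bottleneck 9, flow now 9.
Augment Well→x1→x4→x6→Ref: bottleneck 3, flow now 12.
Augment Well→x2→x4→x6→Ref: bottleneck 4, flow now 16.
Augment Well→x3→x4→x6→Ref: bottleneck 5, flow now 21.
No augmenting path remains; maximum flow = 21.
By max-flow min-cut, the minimum cut capacity equals the max flow.
In the residual graph, reachable from Well: {Well, x2}.
Min-cut edges: Well→x1 (3), Well→x3 (14), x2→x4 (4); capacity 3 + 14 + 4 = 21.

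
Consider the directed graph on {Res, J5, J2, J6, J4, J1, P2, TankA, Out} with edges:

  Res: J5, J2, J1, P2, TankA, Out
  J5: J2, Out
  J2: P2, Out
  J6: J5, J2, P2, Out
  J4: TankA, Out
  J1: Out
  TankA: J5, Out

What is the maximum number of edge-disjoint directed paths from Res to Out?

5

Assign every edge capacity 1; by Menger, the answer equals the max flow.
Path Res→Out (+1); total 1.
Path Res→J5→Out (+1); total 2.
Path Res→J2→Out (+1); total 3.
Path Res→J1→Out (+1); total 4.
Path Res→TankA→Out (+1); total 5.
No residual Res→Out path; max flow = 5.
Certifying cut of size 5: {Res→J1, Res→J2, Res→J5, Res→Out, Res→TankA}.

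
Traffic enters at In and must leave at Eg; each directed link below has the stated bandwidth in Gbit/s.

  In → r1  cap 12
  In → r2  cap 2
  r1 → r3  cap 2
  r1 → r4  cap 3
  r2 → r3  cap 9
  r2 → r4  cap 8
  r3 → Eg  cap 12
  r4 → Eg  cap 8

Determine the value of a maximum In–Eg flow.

Augment In→r1→r3→Eg: bottleneck 2, flow now 2.
Augment In→r1→r4→Eg: bottleneck 3, flow now 5.
Augment In→r2→r3→Eg: bottleneck 2, flow now 7.
No augmenting path remains; maximum flow = 7.
In the residual graph, reachable from In: {In, r1}.
Min-cut edges: In→r2 (2), r1→r3 (2), r1→r4 (3); capacity 2 + 2 + 3 = 7.
This cut is saturated, so no flow can exceed 7.

7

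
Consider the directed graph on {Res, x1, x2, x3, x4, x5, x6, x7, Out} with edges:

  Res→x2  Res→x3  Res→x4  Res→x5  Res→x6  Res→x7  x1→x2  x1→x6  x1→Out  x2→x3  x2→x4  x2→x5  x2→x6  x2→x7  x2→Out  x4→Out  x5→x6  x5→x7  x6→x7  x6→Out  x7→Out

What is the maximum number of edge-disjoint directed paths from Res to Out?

4

Assign every edge capacity 1; by Menger, the answer equals the max flow.
Path Res→x2→Out (+1); total 1.
Path Res→x4→Out (+1); total 2.
Path Res→x6→Out (+1); total 3.
Path Res→x7→Out (+1); total 4.
No residual Res→Out path; max flow = 4.
Certifying cut of size 4: {Res→x2, Res→x4, x6→Out, x7→Out}.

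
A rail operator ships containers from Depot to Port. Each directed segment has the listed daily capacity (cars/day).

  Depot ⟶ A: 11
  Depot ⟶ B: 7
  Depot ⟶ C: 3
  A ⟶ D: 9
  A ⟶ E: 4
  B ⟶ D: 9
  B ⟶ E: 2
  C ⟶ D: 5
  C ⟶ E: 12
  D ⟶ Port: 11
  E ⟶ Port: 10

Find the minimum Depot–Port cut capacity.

Augment Depot→A→D→Port: bottleneck 9, flow now 9.
Augment Depot→A→E→Port: bottleneck 2, flow now 11.
Augment Depot→B→D→Port: bottleneck 2, flow now 13.
Augment Depot→B→E→Port: bottleneck 2, flow now 15.
Augment Depot→C→E→Port: bottleneck 3, flow now 18.
Augment Depot→B→D→A→E→Port: bottleneck 2, flow now 20. (uses reverse residual edge)
No augmenting path remains; maximum flow = 20.
By max-flow min-cut, the minimum cut capacity equals the max flow.
In the residual graph, reachable from Depot: {Depot, A, B, D}.
Min-cut edges: Depot→C (3), A→E (4), B→E (2), D→Port (11); capacity 3 + 4 + 2 + 11 = 20.

20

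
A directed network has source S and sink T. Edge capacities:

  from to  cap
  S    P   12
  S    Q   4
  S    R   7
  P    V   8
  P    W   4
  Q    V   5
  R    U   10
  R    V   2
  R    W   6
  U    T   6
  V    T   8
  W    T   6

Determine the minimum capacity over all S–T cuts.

19

Augment S→P→V→T: bottleneck 8, flow now 8.
Augment S→P→W→T: bottleneck 4, flow now 12.
Augment S→R→U→T: bottleneck 6, flow now 18.
Augment S→R→W→T: bottleneck 1, flow now 19.
No augmenting path remains; maximum flow = 19.
By max-flow min-cut, the minimum cut capacity equals the max flow.
In the residual graph, reachable from S: {S, P, Q, V}.
Min-cut edges: S→R (7), P→W (4), V→T (8); capacity 7 + 4 + 8 = 19.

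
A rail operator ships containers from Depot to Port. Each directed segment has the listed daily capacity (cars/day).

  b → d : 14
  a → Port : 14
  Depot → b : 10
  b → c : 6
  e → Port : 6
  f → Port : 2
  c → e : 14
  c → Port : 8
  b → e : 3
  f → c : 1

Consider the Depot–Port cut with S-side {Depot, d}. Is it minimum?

No — its capacity is 10, but the minimum cut has capacity 9.

Given cut capacity: 10 = 10.
Augment Depot→b→c→Port: bottleneck 6, flow now 6.
Augment Depot→b→e→Port: bottleneck 3, flow now 9.
No augmenting path remains; maximum flow = 9.
In the residual graph, reachable from Depot: {Depot, b, d}.
Min-cut edges: b→c (6), b→e (3); capacity 6 + 3 = 9.
Cut capacity 10 exceeds the max flow 9, so it is not minimum.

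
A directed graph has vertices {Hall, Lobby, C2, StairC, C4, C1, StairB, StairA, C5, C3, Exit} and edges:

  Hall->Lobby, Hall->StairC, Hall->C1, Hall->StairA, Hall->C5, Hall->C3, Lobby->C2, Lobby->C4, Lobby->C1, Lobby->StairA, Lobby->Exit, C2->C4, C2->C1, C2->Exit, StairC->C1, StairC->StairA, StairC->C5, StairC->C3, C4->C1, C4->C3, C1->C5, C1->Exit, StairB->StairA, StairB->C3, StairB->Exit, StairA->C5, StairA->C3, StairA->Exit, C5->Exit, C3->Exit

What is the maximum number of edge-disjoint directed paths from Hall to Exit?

5

Assign every edge capacity 1; by Menger, the answer equals the max flow.
Path Hall→Lobby→Exit (+1); total 1.
Path Hall→C1→Exit (+1); total 2.
Path Hall→StairA→Exit (+1); total 3.
Path Hall→C5→Exit (+1); total 4.
Path Hall→C3→Exit (+1); total 5.
No residual Hall→Exit path; max flow = 5.
Certifying cut of size 5: {C1→Exit, C3→Exit, C5→Exit, Hall→Lobby, StairA→Exit}.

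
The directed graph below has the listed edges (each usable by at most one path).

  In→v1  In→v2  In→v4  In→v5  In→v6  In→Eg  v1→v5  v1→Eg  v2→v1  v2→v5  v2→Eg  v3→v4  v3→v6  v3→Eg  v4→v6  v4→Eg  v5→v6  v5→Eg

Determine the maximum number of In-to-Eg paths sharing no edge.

5

Assign every edge capacity 1; by Menger, the answer equals the max flow.
Path In→Eg (+1); total 1.
Path In→v1→Eg (+1); total 2.
Path In→v2→Eg (+1); total 3.
Path In→v4→Eg (+1); total 4.
Path In→v5→Eg (+1); total 5.
No residual In→Eg path; max flow = 5.
Certifying cut of size 5: {In→Eg, In→v1, In→v2, In→v4, In→v5}.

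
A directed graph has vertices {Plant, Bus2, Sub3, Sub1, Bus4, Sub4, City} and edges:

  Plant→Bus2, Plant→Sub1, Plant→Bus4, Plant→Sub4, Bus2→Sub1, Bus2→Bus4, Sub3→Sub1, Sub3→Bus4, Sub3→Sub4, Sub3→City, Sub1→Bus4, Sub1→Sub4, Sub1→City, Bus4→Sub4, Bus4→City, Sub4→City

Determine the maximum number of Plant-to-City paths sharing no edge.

3

Assign every edge capacity 1; by Menger, the answer equals the max flow.
Path Plant→Sub1→City (+1); total 1.
Path Plant→Bus4→City (+1); total 2.
Path Plant→Sub4→City (+1); total 3.
No residual Plant→City path; max flow = 3.
Certifying cut of size 3: {Bus4→City, Sub1→City, Sub4→City}.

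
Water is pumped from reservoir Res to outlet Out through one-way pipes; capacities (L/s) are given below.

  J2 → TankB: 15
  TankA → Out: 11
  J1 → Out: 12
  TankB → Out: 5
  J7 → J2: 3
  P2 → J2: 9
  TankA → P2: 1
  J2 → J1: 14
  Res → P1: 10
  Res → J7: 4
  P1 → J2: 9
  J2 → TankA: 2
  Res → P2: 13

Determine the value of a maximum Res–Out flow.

Augment Res→P2→J2→TankA→Out: bottleneck 2, flow now 2.
Augment Res→P2→J2→TankB→Out: bottleneck 5, flow now 7.
Augment Res→P2→J2→J1→Out: bottleneck 2, flow now 9.
Augment Res→P1→J2→J1→Out: bottleneck 9, flow now 18.
Augment Res→J7→J2→J1→Out: bottleneck 1, flow now 19.
No augmenting path remains; maximum flow = 19.
In the residual graph, reachable from Res: {Res, P2, P1, J7, J2, TankB, J1}.
Min-cut edges: J2→TankA (2), TankB→Out (5), J1→Out (12); capacity 2 + 5 + 12 = 19.
This cut is saturated, so no flow can exceed 19.

19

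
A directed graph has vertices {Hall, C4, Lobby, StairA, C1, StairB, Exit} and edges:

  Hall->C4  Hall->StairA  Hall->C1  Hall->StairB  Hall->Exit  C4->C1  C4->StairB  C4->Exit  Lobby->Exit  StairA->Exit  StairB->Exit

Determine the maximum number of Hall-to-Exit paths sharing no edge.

Assign every edge capacity 1; by Menger, the answer equals the max flow.
Path Hall→Exit (+1); total 1.
Path Hall→C4→Exit (+1); total 2.
Path Hall→StairA→Exit (+1); total 3.
Path Hall→StairB→Exit (+1); total 4.
No residual Hall→Exit path; max flow = 4.
Certifying cut of size 4: {Hall→C4, Hall→Exit, Hall→StairA, Hall→StairB}.

4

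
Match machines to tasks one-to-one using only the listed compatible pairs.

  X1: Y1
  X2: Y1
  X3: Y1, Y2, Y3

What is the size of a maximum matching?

Unit-capacity flow: source→left, listed edges, right→sink; max matching = max flow.
Augmenting path X1→Y1 (+1); matched 1.
Augmenting path X3→Y2 (+1); matched 2.
No augmenting path remains; maximum matching = 2.
König certificate: {X3, Y1} is a vertex cover of size 2 (every listed pair touches it), so no matching can be larger.

2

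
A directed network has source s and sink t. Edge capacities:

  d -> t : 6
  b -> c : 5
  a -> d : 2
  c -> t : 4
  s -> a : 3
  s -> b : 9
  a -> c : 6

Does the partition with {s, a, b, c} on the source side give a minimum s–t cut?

Yes — it is a minimum cut (capacity 6).

Given cut capacity: 2 + 4 = 6.
Augment s→a→c→t: bottleneck 3, flow now 3.
Augment s→b→c→t: bottleneck 1, flow now 4.
Augment s→b→c→a→d→t: bottleneck 2, flow now 6. (uses reverse residual edge)
No augmenting path remains; maximum flow = 6.
Cut capacity 6 equals the max flow, so it is a minimum cut.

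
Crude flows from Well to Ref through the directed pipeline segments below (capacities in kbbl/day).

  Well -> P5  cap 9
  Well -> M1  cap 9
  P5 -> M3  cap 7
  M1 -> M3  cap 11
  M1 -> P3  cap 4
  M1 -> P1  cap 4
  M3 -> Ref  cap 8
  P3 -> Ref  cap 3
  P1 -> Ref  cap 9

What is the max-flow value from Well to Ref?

Augment Well→P5→M3→Ref: bottleneck 7, flow now 7.
Augment Well→M1→M3→Ref: bottleneck 1, flow now 8.
Augment Well→M1→P3→Ref: bottleneck 3, flow now 11.
Augment Well→M1→P1→Ref: bottleneck 4, flow now 15.
No augmenting path remains; maximum flow = 15.
In the residual graph, reachable from Well: {Well, P5, M1, M3, P3}.
Min-cut edges: M1→P1 (4), M3→Ref (8), P3→Ref (3); capacity 4 + 8 + 3 = 15.
This cut is saturated, so no flow can exceed 15.

15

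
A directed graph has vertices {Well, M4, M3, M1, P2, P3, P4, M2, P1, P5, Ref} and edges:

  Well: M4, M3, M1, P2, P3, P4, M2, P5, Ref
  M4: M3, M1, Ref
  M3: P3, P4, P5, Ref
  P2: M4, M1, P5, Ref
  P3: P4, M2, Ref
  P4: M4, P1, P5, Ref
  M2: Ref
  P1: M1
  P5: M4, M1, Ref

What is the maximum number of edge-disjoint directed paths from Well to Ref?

Assign every edge capacity 1; by Menger, the answer equals the max flow.
Path Well→Ref (+1); total 1.
Path Well→M4→Ref (+1); total 2.
Path Well→M3→Ref (+1); total 3.
Path Well→P2→Ref (+1); total 4.
Path Well→P3→Ref (+1); total 5.
Path Well→P4→Ref (+1); total 6.
Path Well→M2→Ref (+1); total 7.
Path Well→P5→Ref (+1); total 8.
No residual Well→Ref path; max flow = 8.
Certifying cut of size 8: {Well→M2, Well→M3, Well→M4, Well→P2, Well→P3, Well→P4, Well→P5, Well→Ref}.

8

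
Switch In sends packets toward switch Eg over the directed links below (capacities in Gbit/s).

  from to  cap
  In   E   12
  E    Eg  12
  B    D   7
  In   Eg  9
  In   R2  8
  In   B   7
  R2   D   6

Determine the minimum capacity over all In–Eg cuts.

Augment In→Eg: bottleneck 9, flow now 9.
Augment In→E→Eg: bottleneck 12, flow now 21.
No augmenting path remains; maximum flow = 21.
By max-flow min-cut, the minimum cut capacity equals the max flow.
In the residual graph, reachable from In: {In, R2, B, D}.
Min-cut edges: In→E (12), In→Eg (9); capacity 12 + 9 = 21.

21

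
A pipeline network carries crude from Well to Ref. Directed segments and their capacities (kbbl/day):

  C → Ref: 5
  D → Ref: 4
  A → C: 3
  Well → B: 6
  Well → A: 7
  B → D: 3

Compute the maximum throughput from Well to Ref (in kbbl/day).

6

Augment Well→A→C→Ref: bottleneck 3, flow now 3.
Augment Well→B→D→Ref: bottleneck 3, flow now 6.
No augmenting path remains; maximum flow = 6.
In the residual graph, reachable from Well: {Well, A, B}.
Min-cut edges: A→C (3), B→D (3); capacity 3 + 3 = 6.
This cut is saturated, so no flow can exceed 6.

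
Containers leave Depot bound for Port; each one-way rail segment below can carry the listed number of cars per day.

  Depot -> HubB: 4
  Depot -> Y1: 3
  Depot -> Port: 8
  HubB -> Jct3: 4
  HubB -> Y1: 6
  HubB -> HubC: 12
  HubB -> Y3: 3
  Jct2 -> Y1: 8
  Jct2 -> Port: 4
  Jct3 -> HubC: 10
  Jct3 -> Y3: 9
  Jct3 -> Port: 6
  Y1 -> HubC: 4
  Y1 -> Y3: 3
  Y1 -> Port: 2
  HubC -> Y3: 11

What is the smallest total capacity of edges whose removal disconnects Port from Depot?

14

Augment Depot→Port: bottleneck 8, flow now 8.
Augment Depot→Y1→Port: bottleneck 2, flow now 10.
Augment Depot→HubB→Jct3→Port: bottleneck 4, flow now 14.
No augmenting path remains; maximum flow = 14.
By max-flow min-cut, the minimum cut capacity equals the max flow.
In the residual graph, reachable from Depot: {Depot, Y1, HubC, Y3}.
Min-cut edges: Depot→HubB (4), Depot→Port (8), Y1→Port (2); capacity 4 + 8 + 2 = 14.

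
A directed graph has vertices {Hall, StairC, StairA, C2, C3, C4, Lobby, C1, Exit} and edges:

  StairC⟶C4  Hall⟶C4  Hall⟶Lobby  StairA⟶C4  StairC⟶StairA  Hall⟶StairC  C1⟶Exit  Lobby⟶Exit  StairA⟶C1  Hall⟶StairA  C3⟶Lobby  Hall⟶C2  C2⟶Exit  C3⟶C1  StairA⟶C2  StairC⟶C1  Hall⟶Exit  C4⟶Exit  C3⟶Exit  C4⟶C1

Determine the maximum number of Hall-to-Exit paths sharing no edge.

5

Assign every edge capacity 1; by Menger, the answer equals the max flow.
Path Hall→Exit (+1); total 1.
Path Hall→C2→Exit (+1); total 2.
Path Hall→C4→Exit (+1); total 3.
Path Hall→Lobby→Exit (+1); total 4.
Path Hall→StairC→C1→Exit (+1); total 5.
No residual Hall→Exit path; max flow = 5.
Certifying cut of size 5: {C1→Exit, C2→Exit, C4→Exit, Hall→Exit, Hall→Lobby}.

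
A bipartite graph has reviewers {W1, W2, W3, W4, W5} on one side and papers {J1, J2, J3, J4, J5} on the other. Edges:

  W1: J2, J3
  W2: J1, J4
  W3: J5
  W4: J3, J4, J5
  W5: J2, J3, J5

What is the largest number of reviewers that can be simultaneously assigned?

Unit-capacity flow: source→left, listed edges, right→sink; max matching = max flow.
Augmenting path W1→J2 (+1); matched 1.
Augmenting path W2→J1 (+1); matched 2.
Augmenting path W3→J5 (+1); matched 3.
Augmenting path W4→J3 (+1); matched 4.
Augmenting path W5→J3→W4→J4 (+1); matched 5.
No augmenting path remains; maximum matching = 5.
König certificate: {W1, W2, W3, W4, W5} is a vertex cover of size 5 (every listed pair touches it), so no matching can be larger.

5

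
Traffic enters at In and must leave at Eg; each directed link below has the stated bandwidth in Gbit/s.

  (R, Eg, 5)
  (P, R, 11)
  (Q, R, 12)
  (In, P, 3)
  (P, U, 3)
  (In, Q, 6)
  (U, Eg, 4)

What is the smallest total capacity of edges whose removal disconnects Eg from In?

8

Augment In→P→R→Eg: bottleneck 3, flow now 3.
Augment In→Q→R→Eg: bottleneck 2, flow now 5.
Augment In→Q→R→P→U→Eg: bottleneck 3, flow now 8. (uses reverse residual edge)
No augmenting path remains; maximum flow = 8.
By max-flow min-cut, the minimum cut capacity equals the max flow.
In the residual graph, reachable from In: {In, Q, R}.
Min-cut edges: In→P (3), R→Eg (5); capacity 3 + 5 = 8.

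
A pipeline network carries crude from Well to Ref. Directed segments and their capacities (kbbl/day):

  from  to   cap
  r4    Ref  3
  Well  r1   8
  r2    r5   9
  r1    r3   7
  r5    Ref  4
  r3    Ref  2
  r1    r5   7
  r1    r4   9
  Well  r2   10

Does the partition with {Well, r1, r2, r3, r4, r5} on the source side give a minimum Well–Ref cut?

Yes — it is a minimum cut (capacity 9).

Given cut capacity: 2 + 3 + 4 = 9.
Augment Well→r1→r3→Ref: bottleneck 2, flow now 2.
Augment Well→r1→r4→Ref: bottleneck 3, flow now 5.
Augment Well→r1→r5→Ref: bottleneck 3, flow now 8.
Augment Well→r2→r5→Ref: bottleneck 1, flow now 9.
No augmenting path remains; maximum flow = 9.
Cut capacity 9 equals the max flow, so it is a minimum cut.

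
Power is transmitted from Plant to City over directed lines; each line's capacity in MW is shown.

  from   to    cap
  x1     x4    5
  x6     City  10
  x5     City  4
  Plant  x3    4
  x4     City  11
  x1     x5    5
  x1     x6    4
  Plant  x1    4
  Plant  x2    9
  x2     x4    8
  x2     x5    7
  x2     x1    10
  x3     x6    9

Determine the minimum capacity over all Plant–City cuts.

17

Augment Plant→x1→x4→City: bottleneck 4, flow now 4.
Augment Plant→x2→x4→City: bottleneck 7, flow now 11.
Augment Plant→x2→x5→City: bottleneck 2, flow now 13.
Augment Plant→x3→x6→City: bottleneck 4, flow now 17.
No augmenting path remains; maximum flow = 17.
By max-flow min-cut, the minimum cut capacity equals the max flow.
In the residual graph, reachable from Plant: {Plant}.
Min-cut edges: Plant→x1 (4), Plant→x2 (9), Plant→x3 (4); capacity 4 + 9 + 4 = 17.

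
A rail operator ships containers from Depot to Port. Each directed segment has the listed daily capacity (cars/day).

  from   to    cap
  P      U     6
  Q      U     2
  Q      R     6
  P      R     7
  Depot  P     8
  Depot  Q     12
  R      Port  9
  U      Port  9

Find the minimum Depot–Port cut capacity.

Augment Depot→P→R→Port: bottleneck 7, flow now 7.
Augment Depot→P→U→Port: bottleneck 1, flow now 8.
Augment Depot→Q→R→Port: bottleneck 2, flow now 10.
Augment Depot→Q→U→Port: bottleneck 2, flow now 12.
Augment Depot→Q→R→P→U→Port: bottleneck 4, flow now 16. (uses reverse residual edge)
No augmenting path remains; maximum flow = 16.
By max-flow min-cut, the minimum cut capacity equals the max flow.
In the residual graph, reachable from Depot: {Depot, Q}.
Min-cut edges: Depot→P (8), Q→R (6), Q→U (2); capacity 8 + 6 + 2 = 16.

16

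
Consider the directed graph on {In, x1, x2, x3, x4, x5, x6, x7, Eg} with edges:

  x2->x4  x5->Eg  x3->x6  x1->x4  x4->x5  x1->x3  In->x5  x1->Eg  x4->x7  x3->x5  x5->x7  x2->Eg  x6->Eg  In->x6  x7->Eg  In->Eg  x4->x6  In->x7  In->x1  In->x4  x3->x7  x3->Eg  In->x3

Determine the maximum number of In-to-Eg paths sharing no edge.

6

Assign every edge capacity 1; by Menger, the answer equals the max flow.
Path In→Eg (+1); total 1.
Path In→x1→Eg (+1); total 2.
Path In→x3→Eg (+1); total 3.
Path In→x5→Eg (+1); total 4.
Path In→x6→Eg (+1); total 5.
Path In→x7→Eg (+1); total 6.
No residual In→Eg path; max flow = 6.
Certifying cut of size 6: {In→Eg, In→x1, In→x3, x5→Eg, x6→Eg, x7→Eg}.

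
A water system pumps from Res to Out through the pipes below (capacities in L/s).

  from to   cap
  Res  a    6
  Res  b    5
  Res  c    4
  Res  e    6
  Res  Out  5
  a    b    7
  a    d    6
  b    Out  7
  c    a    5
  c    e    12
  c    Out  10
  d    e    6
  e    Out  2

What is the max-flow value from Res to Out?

Augment Res→Out: bottleneck 5, flow now 5.
Augment Res→b→Out: bottleneck 5, flow now 10.
Augment Res→c→Out: bottleneck 4, flow now 14.
Augment Res→e→Out: bottleneck 2, flow now 16.
Augment Res→a→b→Out: bottleneck 2, flow now 18.
No augmenting path remains; maximum flow = 18.
In the residual graph, reachable from Res: {Res, a, b, d, e}.
Min-cut edges: Res→c (4), Res→Out (5), b→Out (7), e→Out (2); capacity 4 + 5 + 7 + 2 = 18.
This cut is saturated, so no flow can exceed 18.

18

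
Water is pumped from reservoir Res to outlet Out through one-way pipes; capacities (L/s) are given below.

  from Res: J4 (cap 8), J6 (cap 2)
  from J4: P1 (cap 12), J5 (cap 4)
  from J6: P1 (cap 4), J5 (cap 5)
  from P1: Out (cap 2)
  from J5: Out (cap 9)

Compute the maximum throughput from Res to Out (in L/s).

8

Augment Res→J4→P1→Out: bottleneck 2, flow now 2.
Augment Res→J4→J5→Out: bottleneck 4, flow now 6.
Augment Res→J6→J5→Out: bottleneck 2, flow now 8.
No augmenting path remains; maximum flow = 8.
In the residual graph, reachable from Res: {Res, J4, P1}.
Min-cut edges: Res→J6 (2), J4→J5 (4), P1→Out (2); capacity 2 + 4 + 2 = 8.
This cut is saturated, so no flow can exceed 8.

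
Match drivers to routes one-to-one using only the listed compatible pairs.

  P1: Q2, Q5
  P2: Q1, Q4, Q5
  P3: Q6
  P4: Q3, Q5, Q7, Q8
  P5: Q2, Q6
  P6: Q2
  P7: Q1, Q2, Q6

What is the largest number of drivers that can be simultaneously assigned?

6

Unit-capacity flow: source→left, listed edges, right→sink; max matching = max flow.
Augmenting path P1→Q2 (+1); matched 1.
Augmenting path P2→Q1 (+1); matched 2.
Augmenting path P3→Q6 (+1); matched 3.
Augmenting path P4→Q3 (+1); matched 4.
Augmenting path P5→Q2→P1→Q5 (+1); matched 5.
Augmenting path P7→Q1→P2→Q4 (+1); matched 6.
No augmenting path remains; maximum matching = 6.
König certificate: {P1, P2, P4, P7, Q2, Q6} is a vertex cover of size 6 (every listed pair touches it), so no matching can be larger.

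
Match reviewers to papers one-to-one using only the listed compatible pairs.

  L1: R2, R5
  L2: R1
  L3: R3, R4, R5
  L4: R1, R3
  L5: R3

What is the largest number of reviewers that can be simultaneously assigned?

Unit-capacity flow: source→left, listed edges, right→sink; max matching = max flow.
Augmenting path L1→R2 (+1); matched 1.
Augmenting path L2→R1 (+1); matched 2.
Augmenting path L3→R3 (+1); matched 3.
Augmenting path L4→R3→L3→R4 (+1); matched 4.
No augmenting path remains; maximum matching = 4.
König certificate: {L1, L3, R1, R3} is a vertex cover of size 4 (every listed pair touches it), so no matching can be larger.

4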